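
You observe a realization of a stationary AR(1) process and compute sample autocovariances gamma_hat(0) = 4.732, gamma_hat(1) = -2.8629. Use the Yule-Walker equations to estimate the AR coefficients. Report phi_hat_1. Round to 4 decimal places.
\hat\phi_{1} = -0.6050

The Yule-Walker equations for an AR(p) process read, in matrix form,
  Gamma_p phi = r_p,   with   (Gamma_p)_{ij} = gamma(|i - j|),
                       (r_p)_i = gamma(i),   i,j = 1..p.
Substitute the sample gammas (Toeplitz matrix and right-hand side of size 1):
  Gamma_p = [[4.732]]
  r_p     = [-2.8629]
With p = 1 this is the single equation gamma(0) phi_1 = gamma(1):
  phi_hat_1 = gamma(1) / gamma(0) = -2.8629 / 4.732 = -0.6050.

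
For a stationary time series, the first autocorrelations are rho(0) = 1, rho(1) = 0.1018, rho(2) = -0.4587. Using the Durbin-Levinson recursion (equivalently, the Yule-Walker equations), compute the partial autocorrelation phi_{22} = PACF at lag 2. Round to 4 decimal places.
\phi_{22} = -0.4740

The PACF at lag k is phi_{kk}, the last component of the solution
to the Yule-Walker system G_k phi = r_k where
  (G_k)_{ij} = rho(|i - j|), (r_k)_i = rho(i), i,j = 1..k.
Equivalently, Durbin-Levinson gives phi_{kk} iteratively:
  phi_{11} = rho(1)
  phi_{kk} = [rho(k) - sum_{j=1..k-1} phi_{k-1,j} rho(k-j)]
            / [1 - sum_{j=1..k-1} phi_{k-1,j} rho(j)],
  phi_{k,j} = phi_{k-1,j} - phi_{kk} phi_{k-1,k-j},  j = 1..k-1.
Step k = 1:
  phi_11 = rho(1) = 0.1018.
Step k = 2:
  phi_22 = [rho(2) - phi_11 rho(1)] / [1 - phi_11 rho(1)] = [-0.4587 - (0.1018)(0.1018)] / [1 - (0.1018)(0.1018)]
         = -0.46906324 / 0.98963676 = -0.474.
Therefore phi_{22} = -0.4740.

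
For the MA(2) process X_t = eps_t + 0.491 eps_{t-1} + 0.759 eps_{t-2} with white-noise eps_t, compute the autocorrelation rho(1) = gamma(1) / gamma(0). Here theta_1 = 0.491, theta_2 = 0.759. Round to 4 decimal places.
\rho(1) = 0.4753

For an MA(q) process with theta_0 = 1, the autocovariance is
  gamma(k) = sigma^2 * sum_{i=0..q-k} theta_i * theta_{i+k},
and rho(k) = gamma(k) / gamma(0). Sigma^2 cancels.
  numerator   = (1)*(0.491) + (0.491)*(0.759) = 0.863669.
  denominator = (1)^2 + (0.491)^2 + (0.759)^2 = 1.817162.
  rho(1) = 0.863669 / 1.817162 = 0.4753.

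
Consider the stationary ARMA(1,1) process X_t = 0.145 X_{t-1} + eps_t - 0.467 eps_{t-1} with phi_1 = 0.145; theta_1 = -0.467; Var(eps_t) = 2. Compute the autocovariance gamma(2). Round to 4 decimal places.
\gamma(2) = -0.0889

Multiply the model equation by X_{t-k} and take expectations. With theta_0 = psi_0 = 1 and psi_j the MA(infinity) weights, this gives
  gamma(k) - sum_i phi_i gamma(k-i) = c_k,
  c_k = sigma^2 * sum_{j=k..q} theta_j psi_{j-k}   (c_k = 0 for k > q),
using gamma(-m) = gamma(m).
psi-weights needed (psi_j = theta_j + sum_i phi_i psi_{j-i}):
  psi_1 = theta_1 + phi_1 = -0.467 + (0.145) = -0.322
Right-hand sides:
  c_0 = sigma^2 (1 + theta_1 psi_1) = 2 * (1 + (-0.467)(-0.322)) = 2 * 1.150374 = 2.300748
  c_1 = sigma^2 theta_1 = 2 * (-0.467) = -0.934
  c_2 = 0
Equations for k = 0 and k = 1 (AR order 1):
  gamma(0) = phi_1 gamma(1) + c_0
  gamma(1) = phi_1 gamma(0) + c_1
Substituting the second into the first: gamma(0) (1 - phi_1^2) = c_0 + phi_1 c_1, so
  gamma(0) = (c_0 + phi_1 c_1) / (1 - phi_1^2) = (2.300748 + (0.145)(-0.934)) / (1 - (0.145)^2) = 2.165318 / 0.978975 = 2.211822.
  gamma(1) = phi_1 gamma(0) + c_1 = (0.145)(2.211822) + (-0.934) = -0.613286.
For k = 2 (> q): gamma(2) = phi_1 gamma(1) = (0.145)(-0.613286) = -0.088926.
Therefore gamma(2) = -0.0889 (to 4 decimal places).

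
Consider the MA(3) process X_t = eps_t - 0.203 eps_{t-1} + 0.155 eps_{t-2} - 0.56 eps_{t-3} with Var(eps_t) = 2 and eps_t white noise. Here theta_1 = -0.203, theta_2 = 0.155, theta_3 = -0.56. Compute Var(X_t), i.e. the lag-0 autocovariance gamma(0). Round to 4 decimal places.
\gamma(0) = 2.7577

For an MA(q) process X_t = eps_t + sum_i theta_i eps_{t-i} with
Var(eps_t) = sigma^2, the variance is
  gamma(0) = sigma^2 * (1 + sum_i theta_i^2).
  sum_i theta_i^2 = (-0.203)^2 + (0.155)^2 + (-0.56)^2 = 0.041209 + 0.024025 + 0.3136 = 0.378834.
  gamma(0) = 2 * (1 + 0.378834) = 2 * 1.378834 = 2.757668, which rounds to 2.7577.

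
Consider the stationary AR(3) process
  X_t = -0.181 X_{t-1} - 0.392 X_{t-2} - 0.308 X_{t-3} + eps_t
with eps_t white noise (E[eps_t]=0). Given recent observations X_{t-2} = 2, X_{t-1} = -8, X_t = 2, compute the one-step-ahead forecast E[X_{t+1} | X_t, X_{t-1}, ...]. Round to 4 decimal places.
E[X_{t+1} \mid \mathcal F_t] = 2.1580

For an AR(p) model X_t = c + sum_i phi_i X_{t-i} + eps_t, the
one-step-ahead conditional mean is
  E[X_{t+1} | X_t, ...] = c + sum_i phi_i X_{t+1-i}.
Substitute known values:
  E[X_{t+1} | ...] = (-0.181) * (2) + (-0.392) * (-8) + (-0.308) * (2)
                   = 2.1580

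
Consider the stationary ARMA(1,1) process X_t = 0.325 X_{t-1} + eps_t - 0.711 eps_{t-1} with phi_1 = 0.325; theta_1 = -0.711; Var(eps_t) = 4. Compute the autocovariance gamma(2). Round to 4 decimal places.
\gamma(2) = -0.4314

Multiply the model equation by X_{t-k} and take expectations. With theta_0 = psi_0 = 1 and psi_j the MA(infinity) weights, this gives
  gamma(k) - sum_i phi_i gamma(k-i) = c_k,
  c_k = sigma^2 * sum_{j=k..q} theta_j psi_{j-k}   (c_k = 0 for k > q),
using gamma(-m) = gamma(m).
psi-weights needed (psi_j = theta_j + sum_i phi_i psi_{j-i}):
  psi_1 = theta_1 + phi_1 = -0.711 + (0.325) = -0.386
Right-hand sides:
  c_0 = sigma^2 (1 + theta_1 psi_1) = 4 * (1 + (-0.711)(-0.386)) = 4 * 1.274446 = 5.097784
  c_1 = sigma^2 theta_1 = 4 * (-0.711) = -2.844
  c_2 = 0
Equations for k = 0 and k = 1 (AR order 1):
  gamma(0) = phi_1 gamma(1) + c_0
  gamma(1) = phi_1 gamma(0) + c_1
Substituting the second into the first: gamma(0) (1 - phi_1^2) = c_0 + phi_1 c_1, so
  gamma(0) = (c_0 + phi_1 c_1) / (1 - phi_1^2) = (5.097784 + (0.325)(-2.844)) / (1 - (0.325)^2) = 4.173484 / 0.894375 = 4.666369.
  gamma(1) = phi_1 gamma(0) + c_1 = (0.325)(4.666369) + (-2.844) = -1.32743.
For k = 2 (> q): gamma(2) = phi_1 gamma(1) = (0.325)(-1.32743) = -0.431415.
Therefore gamma(2) = -0.4314 (to 4 decimal places).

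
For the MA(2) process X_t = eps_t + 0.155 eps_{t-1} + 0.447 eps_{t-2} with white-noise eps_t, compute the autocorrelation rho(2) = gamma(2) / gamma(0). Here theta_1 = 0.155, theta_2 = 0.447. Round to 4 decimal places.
\rho(2) = 0.3652

For an MA(q) process with theta_0 = 1, the autocovariance is
  gamma(k) = sigma^2 * sum_{i=0..q-k} theta_i * theta_{i+k},
and rho(k) = gamma(k) / gamma(0). Sigma^2 cancels.
  numerator   = (1)*(0.447) = 0.447.
  denominator = (1)^2 + (0.155)^2 + (0.447)^2 = 1.223834.
  rho(2) = 0.447 / 1.223834 = 0.3652.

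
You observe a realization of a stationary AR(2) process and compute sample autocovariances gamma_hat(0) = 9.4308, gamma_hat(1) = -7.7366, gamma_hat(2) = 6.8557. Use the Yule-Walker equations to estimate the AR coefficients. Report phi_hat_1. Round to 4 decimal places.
\hat\phi_{1} = -0.6850

The Yule-Walker equations for an AR(p) process read, in matrix form,
  Gamma_p phi = r_p,   with   (Gamma_p)_{ij} = gamma(|i - j|),
                       (r_p)_i = gamma(i),   i,j = 1..p.
Substitute the sample gammas (Toeplitz matrix and right-hand side of size 2):
  Gamma_p = [[9.4308, -7.7366], [-7.7366, 9.4308]]
  r_p     = [-7.7366, 6.8557]
Written out:
  9.4308 phi_1 - 7.7366 phi_2 = -7.7366
  -7.7366 phi_1 + 9.4308 phi_2 = 6.8557
Solve by Cramer's rule:
  det = gamma(0)^2 - gamma(1)^2 = (9.4308)^2 - (-7.7366)^2 = 88.93998864 - 59.85497956 = 29.08500908
  phi_hat_1 = [gamma(1) gamma(0) - gamma(1) gamma(2)] / det = [(-7.7366)(9.4308) - (-7.7366)(6.8557)] / 29.08500908 = -19.92251866 / 29.08500908 = -0.685
  phi_hat_2 = [gamma(0) gamma(2) - gamma(1)^2] / det = [(9.4308)(6.8557) - (-7.7366)^2] / 29.08500908 = 4.799756 / 29.08500908 = 0.165
So phi_hat = [-0.6850, 0.1650].
Therefore phi_hat_1 = -0.6850.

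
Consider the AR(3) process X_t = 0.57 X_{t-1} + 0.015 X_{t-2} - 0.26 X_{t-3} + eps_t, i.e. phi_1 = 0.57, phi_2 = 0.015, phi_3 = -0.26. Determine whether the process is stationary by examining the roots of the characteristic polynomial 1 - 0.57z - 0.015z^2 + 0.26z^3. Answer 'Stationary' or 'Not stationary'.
\text{Stationary}

The AR(p) characteristic polynomial is P(z) = 1 - 0.57z - 0.015z^2 + 0.26z^3.
Stationarity requires all roots to lie outside the unit circle, i.e. |z| > 1 for every root.
Degree 3: look for a simple real root z0 first, then factor out (1 - z/z0) and solve the remaining quadratic.
Testing z0 = -2: P(-2) = 1 + (-0.57)(-2) + (-0.015)(-2)^2 + (0.26)(-2)^3
  = 1 + (1.14) + (-0.06) + (-2.08) = 0.  So z_0 = -2 is a root, |z_0| = 2.
Divide out the factor (1 + 0.5 z) = (1 - z/z0) (since 1/z0 = -0.5):
  P(z) = (1 + 0.5 z)(1 + (-1.07) z + (0.52) z^2)
  [check: z-coef -1.07 - (-0.5) = -0.57; z^2-coef 0.52 - (-0.5)(-1.07) = -0.015; z^3-coef -(-0.5)(0.52) = 0.26.]
Remaining roots from the quadratic factor 1 + (-1.07) z + (0.52) z^2:
  Set 1 + (-1.07) z + (0.52) z^2 = 0, i.e. a z^2 + b z + c = 0 with a = 0.52, b = -1.07, c = 1.
  Discriminant D = b^2 - 4ac = (-1.07)^2 - 4*(0.52)*1 = 1.1449 - (2.08) = -0.9351.
  D < 0, so the roots are the complex-conjugate pair z = (-b +/- i sqrt(-D)) / (2a) = 1.0288 +/- 0.9298i.
  For a conjugate pair |z|^2 = z * conj(z) = (product of roots) = c/a = 1/(0.52) = 1.923077, so |z| = sqrt(1.923077) = 1.3868 for both roots.
Moduli of all roots: 2.0000, 1.3868, 1.3868.
All moduli strictly greater than 1? Yes.
Verdict: Stationary.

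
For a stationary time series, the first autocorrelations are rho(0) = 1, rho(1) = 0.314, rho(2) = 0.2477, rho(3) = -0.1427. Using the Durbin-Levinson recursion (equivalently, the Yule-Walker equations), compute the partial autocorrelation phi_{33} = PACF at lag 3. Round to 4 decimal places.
\phi_{33} = -0.2960

The PACF at lag k is phi_{kk}, the last component of the solution
to the Yule-Walker system G_k phi = r_k where
  (G_k)_{ij} = rho(|i - j|), (r_k)_i = rho(i), i,j = 1..k.
Equivalently, Durbin-Levinson gives phi_{kk} iteratively:
  phi_{11} = rho(1)
  phi_{kk} = [rho(k) - sum_{j=1..k-1} phi_{k-1,j} rho(k-j)]
            / [1 - sum_{j=1..k-1} phi_{k-1,j} rho(j)],
  phi_{k,j} = phi_{k-1,j} - phi_{kk} phi_{k-1,k-j},  j = 1..k-1.
Step k = 1:
  phi_11 = rho(1) = 0.314.
Step k = 2:
  phi_22 = [rho(2) - phi_11 rho(1)] / [1 - phi_11 rho(1)] = [0.2477 - (0.314)(0.314)] / [1 - (0.314)(0.314)]
         = 0.149104 / 0.901404 = 0.165413.
  Update: phi_21 = phi_11 - phi_22 phi_11 = 0.314 - (0.165413)(0.314) = 0.26206.
Step k = 3:
  phi_33 = [rho(3) - phi_21 rho(2) - phi_22 rho(1)] / [1 - phi_21 rho(1) - phi_22 rho(2)]
    numerator   = -0.1427 - (0.26206)(0.2477) - (0.165413)(0.314) = -0.25955204
    denominator = 1 - (0.26206)(0.314) - (0.165413)(0.2477) = 0.87674025
  phi_33 = -0.25955204 / 0.87674025 = -0.296.
Therefore phi_{33} = -0.2960.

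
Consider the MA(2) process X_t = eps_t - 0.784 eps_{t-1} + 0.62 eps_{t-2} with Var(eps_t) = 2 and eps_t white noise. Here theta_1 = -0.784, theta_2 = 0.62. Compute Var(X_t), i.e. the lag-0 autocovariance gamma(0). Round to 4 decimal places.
\gamma(0) = 3.9981

For an MA(q) process X_t = eps_t + sum_i theta_i eps_{t-i} with
Var(eps_t) = sigma^2, the variance is
  gamma(0) = sigma^2 * (1 + sum_i theta_i^2).
  sum_i theta_i^2 = (-0.784)^2 + (0.62)^2 = 0.614656 + 0.3844 = 0.999056.
  gamma(0) = 2 * (1 + 0.999056) = 2 * 1.999056 = 3.998112, which rounds to 3.9981.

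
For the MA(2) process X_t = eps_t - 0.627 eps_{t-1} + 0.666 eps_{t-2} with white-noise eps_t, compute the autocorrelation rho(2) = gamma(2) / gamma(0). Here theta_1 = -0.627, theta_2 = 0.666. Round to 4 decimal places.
\rho(2) = 0.3626

For an MA(q) process with theta_0 = 1, the autocovariance is
  gamma(k) = sigma^2 * sum_{i=0..q-k} theta_i * theta_{i+k},
and rho(k) = gamma(k) / gamma(0). Sigma^2 cancels.
  numerator   = (1)*(0.666) = 0.666.
  denominator = (1)^2 + (-0.627)^2 + (0.666)^2 = 1.836685.
  rho(2) = 0.666 / 1.836685 = 0.3626.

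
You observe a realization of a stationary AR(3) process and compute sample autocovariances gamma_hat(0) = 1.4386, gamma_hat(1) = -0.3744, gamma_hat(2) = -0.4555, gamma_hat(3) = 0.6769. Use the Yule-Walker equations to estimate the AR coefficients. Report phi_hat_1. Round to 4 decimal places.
\hat\phi_{1} = -0.2360

The Yule-Walker equations for an AR(p) process read, in matrix form,
  Gamma_p phi = r_p,   with   (Gamma_p)_{ij} = gamma(|i - j|),
                       (r_p)_i = gamma(i),   i,j = 1..p.
Substitute the sample gammas (Toeplitz matrix and right-hand side of size 3):
  Gamma_p = [[1.4386, -0.3744, -0.4555], [-0.3744, 1.4386, -0.3744], [-0.4555, -0.3744, 1.4386]]
  r_p     = [-0.3744, -0.4555, 0.6769]
Written out (R1..R3):
  (R1) 1.4386 phi_1 - 0.3744 phi_2 - 0.4555 phi_3 = -0.3744
  (R2) -0.3744 phi_1 + 1.4386 phi_2 - 0.3744 phi_3 = -0.4555
  (R3) -0.4555 phi_1 - 0.3744 phi_2 + 1.4386 phi_3 = 0.6769
Gaussian elimination:
  R2 <- R2 - (-0.3744/1.4386) R1 = R2 - (-0.260253) R1:  1.341161 phi_2 - 0.492945 phi_3 = -0.552939
  R3 <- R3 - (-0.4555/1.4386) R1 = R3 - (-0.316627) R1:  -0.492945 phi_2 + 1.294376 phi_3 = 0.558355
  R3 <- R3 - (-0.492945/1.341161) R2 = R3 - (-0.367551) R2:  1.113194 phi_3 = 0.355122
Back-substitution:
  phi_hat_3 = 0.355122 / 1.113194 = 0.319011
  phi_hat_2 = (-0.552939 - (-0.492945)(0.319011)) / 1.341161 = -0.295031
  phi_hat_1 = (-0.3744 - (-0.3744)(-0.295031) - (-0.4555)(0.319011)) / 1.4386 = -0.236028
So phi_hat = [-0.2360, -0.2950, 0.3190].
Therefore phi_hat_1 = -0.2360.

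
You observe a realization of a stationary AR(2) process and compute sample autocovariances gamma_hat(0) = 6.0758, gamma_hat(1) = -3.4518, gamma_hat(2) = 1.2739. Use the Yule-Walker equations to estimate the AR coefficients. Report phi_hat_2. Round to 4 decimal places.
\hat\phi_{2} = -0.1670

The Yule-Walker equations for an AR(p) process read, in matrix form,
  Gamma_p phi = r_p,   with   (Gamma_p)_{ij} = gamma(|i - j|),
                       (r_p)_i = gamma(i),   i,j = 1..p.
Substitute the sample gammas (Toeplitz matrix and right-hand side of size 2):
  Gamma_p = [[6.0758, -3.4518], [-3.4518, 6.0758]]
  r_p     = [-3.4518, 1.2739]
Written out:
  6.0758 phi_1 - 3.4518 phi_2 = -3.4518
  -3.4518 phi_1 + 6.0758 phi_2 = 1.2739
Solve by Cramer's rule:
  det = gamma(0)^2 - gamma(1)^2 = (6.0758)^2 - (-3.4518)^2 = 36.91534564 - 11.91492324 = 25.0004224
  phi_hat_1 = [gamma(1) gamma(0) - gamma(1) gamma(2)] / det = [(-3.4518)(6.0758) - (-3.4518)(1.2739)] / 25.0004224 = -16.57519842 / 25.0004224 = -0.663
  phi_hat_2 = [gamma(0) gamma(2) - gamma(1)^2] / det = [(6.0758)(1.2739) - (-3.4518)^2] / 25.0004224 = -4.17496162 / 25.0004224 = -0.167
So phi_hat = [-0.6630, -0.1670].
Therefore phi_hat_2 = -0.1670.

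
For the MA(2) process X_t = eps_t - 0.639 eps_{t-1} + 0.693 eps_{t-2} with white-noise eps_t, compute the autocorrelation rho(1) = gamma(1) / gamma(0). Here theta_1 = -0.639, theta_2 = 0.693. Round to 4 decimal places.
\rho(1) = -0.5728

For an MA(q) process with theta_0 = 1, the autocovariance is
  gamma(k) = sigma^2 * sum_{i=0..q-k} theta_i * theta_{i+k},
and rho(k) = gamma(k) / gamma(0). Sigma^2 cancels.
  numerator   = (1)*(-0.639) + (-0.639)*(0.693) = -1.081827.
  denominator = (1)^2 + (-0.639)^2 + (0.693)^2 = 1.88857.
  rho(1) = -1.081827 / 1.88857 = -0.5728.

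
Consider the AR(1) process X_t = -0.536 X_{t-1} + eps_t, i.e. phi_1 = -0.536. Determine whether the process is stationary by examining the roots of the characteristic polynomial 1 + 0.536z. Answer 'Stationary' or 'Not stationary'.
\text{Stationary}

The AR(p) characteristic polynomial is P(z) = 1 + 0.536z.
Stationarity requires all roots to lie outside the unit circle, i.e. |z| > 1 for every root.
This is linear in z: 1 + (0.536) z = 0  =>  z = -1/(0.536) = -1.865672,  |z| = 1.865672.
Moduli of all roots: 1.8657.
All moduli strictly greater than 1? Yes.
Verdict: Stationary.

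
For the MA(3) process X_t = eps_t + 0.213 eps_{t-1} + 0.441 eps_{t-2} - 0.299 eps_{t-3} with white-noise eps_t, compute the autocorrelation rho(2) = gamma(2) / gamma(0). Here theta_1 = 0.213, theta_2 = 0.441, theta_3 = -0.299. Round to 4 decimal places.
\rho(2) = 0.2839

For an MA(q) process with theta_0 = 1, the autocovariance is
  gamma(k) = sigma^2 * sum_{i=0..q-k} theta_i * theta_{i+k},
and rho(k) = gamma(k) / gamma(0). Sigma^2 cancels.
  numerator   = (1)*(0.441) + (0.213)*(-0.299) = 0.377313.
  denominator = (1)^2 + (0.213)^2 + (0.441)^2 + (-0.299)^2 = 1.329251.
  rho(2) = 0.377313 / 1.329251 = 0.2839.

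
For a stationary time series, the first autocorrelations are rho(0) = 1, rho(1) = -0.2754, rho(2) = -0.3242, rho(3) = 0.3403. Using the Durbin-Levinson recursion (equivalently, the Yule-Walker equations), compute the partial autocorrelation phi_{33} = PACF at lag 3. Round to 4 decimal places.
\phi_{33} = 0.1240

The PACF at lag k is phi_{kk}, the last component of the solution
to the Yule-Walker system G_k phi = r_k where
  (G_k)_{ij} = rho(|i - j|), (r_k)_i = rho(i), i,j = 1..k.
Equivalently, Durbin-Levinson gives phi_{kk} iteratively:
  phi_{11} = rho(1)
  phi_{kk} = [rho(k) - sum_{j=1..k-1} phi_{k-1,j} rho(k-j)]
            / [1 - sum_{j=1..k-1} phi_{k-1,j} rho(j)],
  phi_{k,j} = phi_{k-1,j} - phi_{kk} phi_{k-1,k-j},  j = 1..k-1.
Step k = 1:
  phi_11 = rho(1) = -0.2754.
Step k = 2:
  phi_22 = [rho(2) - phi_11 rho(1)] / [1 - phi_11 rho(1)] = [-0.3242 - (-0.2754)(-0.2754)] / [1 - (-0.2754)(-0.2754)]
         = -0.40004516 / 0.92415484 = -0.432877.
  Update: phi_21 = phi_11 - phi_22 phi_11 = -0.2754 - (-0.432877)(-0.2754) = -0.394614.
Step k = 3:
  phi_33 = [rho(3) - phi_21 rho(2) - phi_22 rho(1)] / [1 - phi_21 rho(1) - phi_22 rho(2)]
    numerator   = 0.3403 - (-0.394614)(-0.3242) - (-0.432877)(-0.2754) = 0.09315179
    denominator = 1 - (-0.394614)(-0.2754) - (-0.432877)(-0.3242) = 0.75098458
  phi_33 = 0.09315179 / 0.75098458 = 0.124.
Therefore phi_{33} = 0.1240.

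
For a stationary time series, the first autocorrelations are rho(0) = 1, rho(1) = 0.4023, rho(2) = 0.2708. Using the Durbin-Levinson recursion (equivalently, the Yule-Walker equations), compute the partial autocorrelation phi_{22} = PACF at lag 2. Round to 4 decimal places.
\phi_{22} = 0.1300

The PACF at lag k is phi_{kk}, the last component of the solution
to the Yule-Walker system G_k phi = r_k where
  (G_k)_{ij} = rho(|i - j|), (r_k)_i = rho(i), i,j = 1..k.
Equivalently, Durbin-Levinson gives phi_{kk} iteratively:
  phi_{11} = rho(1)
  phi_{kk} = [rho(k) - sum_{j=1..k-1} phi_{k-1,j} rho(k-j)]
            / [1 - sum_{j=1..k-1} phi_{k-1,j} rho(j)],
  phi_{k,j} = phi_{k-1,j} - phi_{kk} phi_{k-1,k-j},  j = 1..k-1.
Step k = 1:
  phi_11 = rho(1) = 0.4023.
Step k = 2:
  phi_22 = [rho(2) - phi_11 rho(1)] / [1 - phi_11 rho(1)] = [0.2708 - (0.4023)(0.4023)] / [1 - (0.4023)(0.4023)]
         = 0.10895471 / 0.83815471 = 0.13.
Therefore phi_{22} = 0.1300.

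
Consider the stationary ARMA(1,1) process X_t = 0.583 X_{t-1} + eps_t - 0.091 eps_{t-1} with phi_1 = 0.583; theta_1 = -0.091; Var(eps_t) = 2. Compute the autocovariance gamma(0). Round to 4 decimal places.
\gamma(0) = 2.7334

Multiply the model equation by X_{t-k} and take expectations. With theta_0 = psi_0 = 1 and psi_j the MA(infinity) weights, this gives
  gamma(k) - sum_i phi_i gamma(k-i) = c_k,
  c_k = sigma^2 * sum_{j=k..q} theta_j psi_{j-k}   (c_k = 0 for k > q),
using gamma(-m) = gamma(m).
psi-weights needed (psi_j = theta_j + sum_i phi_i psi_{j-i}):
  psi_1 = theta_1 + phi_1 = -0.091 + (0.583) = 0.492
Right-hand sides:
  c_0 = sigma^2 (1 + theta_1 psi_1) = 2 * (1 + (-0.091)(0.492)) = 2 * 0.955228 = 1.910456
  c_1 = sigma^2 theta_1 = 2 * (-0.091) = -0.182
  c_2 = 0
Equations for k = 0 and k = 1 (AR order 1):
  gamma(0) = phi_1 gamma(1) + c_0
  gamma(1) = phi_1 gamma(0) + c_1
Substituting the second into the first: gamma(0) (1 - phi_1^2) = c_0 + phi_1 c_1, so
  gamma(0) = (c_0 + phi_1 c_1) / (1 - phi_1^2) = (1.910456 + (0.583)(-0.182)) / (1 - (0.583)^2) = 1.80435 / 0.660111 = 2.733404.
Therefore gamma(0) = 2.7334 (to 4 decimal places).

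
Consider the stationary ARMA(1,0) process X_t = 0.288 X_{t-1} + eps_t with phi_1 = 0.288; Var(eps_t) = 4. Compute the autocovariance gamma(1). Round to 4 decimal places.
\gamma(1) = 1.2562

Multiply the model equation by X_{t-k} and take expectations. With theta_0 = psi_0 = 1 and psi_j the MA(infinity) weights, this gives
  gamma(k) - sum_i phi_i gamma(k-i) = c_k,
  c_k = sigma^2 * sum_{j=k..q} theta_j psi_{j-k}   (c_k = 0 for k > q),
using gamma(-m) = gamma(m).
Pure AR (q = 0): c_0 = sigma^2 = 4, c_k = 0 for k >= 1.
Equations for k = 0 and k = 1 (AR order 1):
  gamma(0) = phi_1 gamma(1) + c_0
  gamma(1) = phi_1 gamma(0) + c_1
Substituting the second into the first: gamma(0) (1 - phi_1^2) = c_0 + phi_1 c_1, so
  gamma(0) = c_0 / (1 - phi_1^2) = 4 / (1 - (0.288)^2) = 4 / 0.917056 = 4.361784.
  gamma(1) = phi_1 gamma(0) = (0.288)(4.361784) = 1.256194.
Therefore gamma(1) = 1.2562 (to 4 decimal places).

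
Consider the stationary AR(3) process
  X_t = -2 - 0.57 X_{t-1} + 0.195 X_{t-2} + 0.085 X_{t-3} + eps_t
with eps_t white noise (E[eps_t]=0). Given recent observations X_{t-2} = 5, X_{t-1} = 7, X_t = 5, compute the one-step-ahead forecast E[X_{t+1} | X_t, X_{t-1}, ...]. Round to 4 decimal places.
E[X_{t+1} \mid \mathcal F_t] = -3.0600

For an AR(p) model X_t = c + sum_i phi_i X_{t-i} + eps_t, the
one-step-ahead conditional mean is
  E[X_{t+1} | X_t, ...] = c + sum_i phi_i X_{t+1-i}.
Substitute known values:
  E[X_{t+1} | ...] = -2 + (-0.57) * (5) + (0.195) * (7) + (0.085) * (5)
                   = -3.0600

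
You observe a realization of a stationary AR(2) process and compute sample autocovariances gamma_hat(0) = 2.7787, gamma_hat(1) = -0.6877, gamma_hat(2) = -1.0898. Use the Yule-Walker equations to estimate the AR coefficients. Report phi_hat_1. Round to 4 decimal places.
\hat\phi_{1} = -0.3670

The Yule-Walker equations for an AR(p) process read, in matrix form,
  Gamma_p phi = r_p,   with   (Gamma_p)_{ij} = gamma(|i - j|),
                       (r_p)_i = gamma(i),   i,j = 1..p.
Substitute the sample gammas (Toeplitz matrix and right-hand side of size 2):
  Gamma_p = [[2.7787, -0.6877], [-0.6877, 2.7787]]
  r_p     = [-0.6877, -1.0898]
Written out:
  2.7787 phi_1 - 0.6877 phi_2 = -0.6877
  -0.6877 phi_1 + 2.7787 phi_2 = -1.0898
Solve by Cramer's rule:
  det = gamma(0)^2 - gamma(1)^2 = (2.7787)^2 - (-0.6877)^2 = 7.72117369 - 0.47293129 = 7.2482424
  phi_hat_1 = [gamma(1) gamma(0) - gamma(1) gamma(2)] / det = [(-0.6877)(2.7787) - (-0.6877)(-1.0898)] / 7.2482424 = -2.66036745 / 7.2482424 = -0.367
  phi_hat_2 = [gamma(0) gamma(2) - gamma(1)^2] / det = [(2.7787)(-1.0898) - (-0.6877)^2] / 7.2482424 = -3.50115855 / 7.2482424 = -0.483
So phi_hat = [-0.3670, -0.4830].
Therefore phi_hat_1 = -0.3670.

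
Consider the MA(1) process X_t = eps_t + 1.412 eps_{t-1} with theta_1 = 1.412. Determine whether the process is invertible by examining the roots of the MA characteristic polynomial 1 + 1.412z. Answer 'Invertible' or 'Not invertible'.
\text{Not invertible}

The MA(q) characteristic polynomial is P(z) = 1 + 1.412z.
Invertibility requires all roots to lie outside the unit circle, i.e. |z| > 1 for every root.
This is linear in z: 1 + (1.412) z = 0  =>  z = -1/(1.412) = -0.708215,  |z| = 0.708215.
Moduli of all roots: 0.7082.
All moduli strictly greater than 1? No.
Verdict: Not invertible.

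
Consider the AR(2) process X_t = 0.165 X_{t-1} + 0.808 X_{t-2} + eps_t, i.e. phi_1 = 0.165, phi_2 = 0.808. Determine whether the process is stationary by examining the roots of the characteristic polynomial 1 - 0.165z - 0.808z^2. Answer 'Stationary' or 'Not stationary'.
\text{Stationary}

The AR(p) characteristic polynomial is P(z) = 1 - 0.165z - 0.808z^2.
Stationarity requires all roots to lie outside the unit circle, i.e. |z| > 1 for every root.
Set 1 + (-0.165) z + (-0.808) z^2 = 0, i.e. a z^2 + b z + c = 0 with a = -0.808, b = -0.165, c = 1.
Discriminant D = b^2 - 4ac = (-0.165)^2 - 4*(-0.808)*1 = 0.027225 - (-3.232) = 3.259225.
D >= 0, so the roots are real: z = (-b +/- sqrt(D)) / (2a) = (0.165 +/- 1.805332) / (-1.616).
  z_1 = (0.165 + 1.805332) / (-1.616) = -1.2193,   |z_1| = 1.2193.
  z_2 = (0.165 - 1.805332) / (-1.616) = 1.0151,   |z_2| = 1.0151.
Moduli of all roots: 1.2193, 1.0151.
All moduli strictly greater than 1? Yes.
Verdict: Stationary.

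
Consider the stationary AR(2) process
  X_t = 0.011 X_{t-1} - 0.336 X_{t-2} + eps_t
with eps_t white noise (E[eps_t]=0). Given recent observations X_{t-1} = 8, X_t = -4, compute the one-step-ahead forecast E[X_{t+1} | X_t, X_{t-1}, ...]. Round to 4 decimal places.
E[X_{t+1} \mid \mathcal F_t] = -2.7320

For an AR(p) model X_t = c + sum_i phi_i X_{t-i} + eps_t, the
one-step-ahead conditional mean is
  E[X_{t+1} | X_t, ...] = c + sum_i phi_i X_{t+1-i}.
Substitute known values:
  E[X_{t+1} | ...] = (0.011) * (-4) + (-0.336) * (8)
                   = -2.7320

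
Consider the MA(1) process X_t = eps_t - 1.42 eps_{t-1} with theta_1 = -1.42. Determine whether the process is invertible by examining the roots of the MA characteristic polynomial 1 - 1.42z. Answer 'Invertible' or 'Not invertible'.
\text{Not invertible}

The MA(q) characteristic polynomial is P(z) = 1 - 1.42z.
Invertibility requires all roots to lie outside the unit circle, i.e. |z| > 1 for every root.
This is linear in z: 1 + (-1.42) z = 0  =>  z = -1/(-1.42) = 0.704225,  |z| = 0.704225.
Moduli of all roots: 0.7042.
All moduli strictly greater than 1? No.
Verdict: Not invertible.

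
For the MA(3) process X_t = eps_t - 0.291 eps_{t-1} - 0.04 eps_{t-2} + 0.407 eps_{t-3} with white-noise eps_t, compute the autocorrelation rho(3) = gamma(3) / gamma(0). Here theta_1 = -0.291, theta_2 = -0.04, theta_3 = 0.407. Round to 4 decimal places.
\rho(3) = 0.3251

For an MA(q) process with theta_0 = 1, the autocovariance is
  gamma(k) = sigma^2 * sum_{i=0..q-k} theta_i * theta_{i+k},
and rho(k) = gamma(k) / gamma(0). Sigma^2 cancels.
  numerator   = (1)*(0.407) = 0.407.
  denominator = (1)^2 + (-0.291)^2 + (-0.04)^2 + (0.407)^2 = 1.25193.
  rho(3) = 0.407 / 1.25193 = 0.3251.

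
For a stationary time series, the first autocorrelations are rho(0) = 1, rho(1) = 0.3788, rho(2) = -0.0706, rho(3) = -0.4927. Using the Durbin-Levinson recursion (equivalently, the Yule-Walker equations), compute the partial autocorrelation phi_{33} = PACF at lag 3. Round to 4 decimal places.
\phi_{33} = -0.4540

The PACF at lag k is phi_{kk}, the last component of the solution
to the Yule-Walker system G_k phi = r_k where
  (G_k)_{ij} = rho(|i - j|), (r_k)_i = rho(i), i,j = 1..k.
Equivalently, Durbin-Levinson gives phi_{kk} iteratively:
  phi_{11} = rho(1)
  phi_{kk} = [rho(k) - sum_{j=1..k-1} phi_{k-1,j} rho(k-j)]
            / [1 - sum_{j=1..k-1} phi_{k-1,j} rho(j)],
  phi_{k,j} = phi_{k-1,j} - phi_{kk} phi_{k-1,k-j},  j = 1..k-1.
Step k = 1:
  phi_11 = rho(1) = 0.3788.
Step k = 2:
  phi_22 = [rho(2) - phi_11 rho(1)] / [1 - phi_11 rho(1)] = [-0.0706 - (0.3788)(0.3788)] / [1 - (0.3788)(0.3788)]
         = -0.21408944 / 0.85651056 = -0.249955.
  Update: phi_21 = phi_11 - phi_22 phi_11 = 0.3788 - (-0.249955)(0.3788) = 0.473483.
Step k = 3:
  phi_33 = [rho(3) - phi_21 rho(2) - phi_22 rho(1)] / [1 - phi_21 rho(1) - phi_22 rho(2)]
    numerator   = -0.4927 - (0.473483)(-0.0706) - (-0.249955)(0.3788) = -0.36458899
    denominator = 1 - (0.473483)(0.3788) - (-0.249955)(-0.0706) = 0.80299775
  phi_33 = -0.36458899 / 0.80299775 = -0.454.
Therefore phi_{33} = -0.4540.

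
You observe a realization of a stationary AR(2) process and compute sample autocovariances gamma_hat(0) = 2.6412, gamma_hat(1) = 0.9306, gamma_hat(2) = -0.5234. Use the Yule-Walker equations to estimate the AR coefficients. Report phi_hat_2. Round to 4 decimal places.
\hat\phi_{2} = -0.3680

The Yule-Walker equations for an AR(p) process read, in matrix form,
  Gamma_p phi = r_p,   with   (Gamma_p)_{ij} = gamma(|i - j|),
                       (r_p)_i = gamma(i),   i,j = 1..p.
Substitute the sample gammas (Toeplitz matrix and right-hand side of size 2):
  Gamma_p = [[2.6412, 0.9306], [0.9306, 2.6412]]
  r_p     = [0.9306, -0.5234]
Written out:
  2.6412 phi_1 + 0.9306 phi_2 = 0.9306
  0.9306 phi_1 + 2.6412 phi_2 = -0.5234
Solve by Cramer's rule:
  det = gamma(0)^2 - gamma(1)^2 = (2.6412)^2 - (0.9306)^2 = 6.97593744 - 0.86601636 = 6.10992108
  phi_hat_1 = [gamma(1) gamma(0) - gamma(1) gamma(2)] / det = [(0.9306)(2.6412) - (0.9306)(-0.5234)] / 6.10992108 = 2.94497676 / 6.10992108 = 0.482
  phi_hat_2 = [gamma(0) gamma(2) - gamma(1)^2] / det = [(2.6412)(-0.5234) - (0.9306)^2] / 6.10992108 = -2.24842044 / 6.10992108 = -0.368
So phi_hat = [0.4820, -0.3680].
Therefore phi_hat_2 = -0.3680.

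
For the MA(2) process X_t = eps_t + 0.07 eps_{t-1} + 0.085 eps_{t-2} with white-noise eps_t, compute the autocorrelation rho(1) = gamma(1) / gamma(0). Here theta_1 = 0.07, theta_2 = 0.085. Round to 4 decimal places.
\rho(1) = 0.0750

For an MA(q) process with theta_0 = 1, the autocovariance is
  gamma(k) = sigma^2 * sum_{i=0..q-k} theta_i * theta_{i+k},
and rho(k) = gamma(k) / gamma(0). Sigma^2 cancels.
  numerator   = (1)*(0.07) + (0.07)*(0.085) = 0.07595.
  denominator = (1)^2 + (0.07)^2 + (0.085)^2 = 1.012125.
  rho(1) = 0.07595 / 1.012125 = 0.0750.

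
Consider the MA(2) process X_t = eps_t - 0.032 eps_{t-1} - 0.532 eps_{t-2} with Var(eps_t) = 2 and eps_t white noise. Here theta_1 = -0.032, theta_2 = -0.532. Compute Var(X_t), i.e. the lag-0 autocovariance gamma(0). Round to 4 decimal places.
\gamma(0) = 2.5681

For an MA(q) process X_t = eps_t + sum_i theta_i eps_{t-i} with
Var(eps_t) = sigma^2, the variance is
  gamma(0) = sigma^2 * (1 + sum_i theta_i^2).
  sum_i theta_i^2 = (-0.032)^2 + (-0.532)^2 = 0.001024 + 0.283024 = 0.284048.
  gamma(0) = 2 * (1 + 0.284048) = 2 * 1.284048 = 2.568096, which rounds to 2.5681.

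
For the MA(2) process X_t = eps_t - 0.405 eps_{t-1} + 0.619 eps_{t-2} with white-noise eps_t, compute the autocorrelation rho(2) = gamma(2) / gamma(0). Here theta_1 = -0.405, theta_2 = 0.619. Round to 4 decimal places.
\rho(2) = 0.4001

For an MA(q) process with theta_0 = 1, the autocovariance is
  gamma(k) = sigma^2 * sum_{i=0..q-k} theta_i * theta_{i+k},
and rho(k) = gamma(k) / gamma(0). Sigma^2 cancels.
  numerator   = (1)*(0.619) = 0.619.
  denominator = (1)^2 + (-0.405)^2 + (0.619)^2 = 1.547186.
  rho(2) = 0.619 / 1.547186 = 0.4001.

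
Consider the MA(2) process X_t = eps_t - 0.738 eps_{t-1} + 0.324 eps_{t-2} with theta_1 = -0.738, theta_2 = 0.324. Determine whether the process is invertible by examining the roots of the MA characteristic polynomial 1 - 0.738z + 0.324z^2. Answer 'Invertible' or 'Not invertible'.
\text{Invertible}

The MA(q) characteristic polynomial is P(z) = 1 - 0.738z + 0.324z^2.
Invertibility requires all roots to lie outside the unit circle, i.e. |z| > 1 for every root.
Set 1 + (-0.738) z + (0.324) z^2 = 0, i.e. a z^2 + b z + c = 0 with a = 0.324, b = -0.738, c = 1.
Discriminant D = b^2 - 4ac = (-0.738)^2 - 4*(0.324)*1 = 0.544644 - (1.296) = -0.751356.
D < 0, so the roots are the complex-conjugate pair z = (-b +/- i sqrt(-D)) / (2a) = 1.1389 +/- 1.3377i.
For a conjugate pair |z|^2 = z * conj(z) = (product of roots) = c/a = 1/(0.324) = 3.08642, so |z| = sqrt(3.08642) = 1.7568 for both roots.
Moduli of all roots: 1.7568, 1.7568.
All moduli strictly greater than 1? Yes.
Verdict: Invertible.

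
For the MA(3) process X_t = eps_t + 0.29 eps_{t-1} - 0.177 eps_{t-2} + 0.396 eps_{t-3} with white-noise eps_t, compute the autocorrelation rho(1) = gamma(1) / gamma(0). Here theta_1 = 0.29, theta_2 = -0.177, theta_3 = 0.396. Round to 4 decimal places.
\rho(1) = 0.1325

For an MA(q) process with theta_0 = 1, the autocovariance is
  gamma(k) = sigma^2 * sum_{i=0..q-k} theta_i * theta_{i+k},
and rho(k) = gamma(k) / gamma(0). Sigma^2 cancels.
  numerator   = (1)*(0.29) + (0.29)*(-0.177) + (-0.177)*(0.396) = 0.168578.
  denominator = (1)^2 + (0.29)^2 + (-0.177)^2 + (0.396)^2 = 1.272245.
  rho(1) = 0.168578 / 1.272245 = 0.1325.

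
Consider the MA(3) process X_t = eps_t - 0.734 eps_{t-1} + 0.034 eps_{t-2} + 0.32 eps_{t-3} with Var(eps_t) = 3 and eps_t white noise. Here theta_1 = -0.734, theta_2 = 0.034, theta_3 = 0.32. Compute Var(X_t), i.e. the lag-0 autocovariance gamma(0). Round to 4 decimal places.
\gamma(0) = 4.9269

For an MA(q) process X_t = eps_t + sum_i theta_i eps_{t-i} with
Var(eps_t) = sigma^2, the variance is
  gamma(0) = sigma^2 * (1 + sum_i theta_i^2).
  sum_i theta_i^2 = (-0.734)^2 + (0.034)^2 + (0.32)^2 = 0.538756 + 0.001156 + 0.1024 = 0.642312.
  gamma(0) = 3 * (1 + 0.642312) = 3 * 1.642312 = 4.926936, which rounds to 4.9269.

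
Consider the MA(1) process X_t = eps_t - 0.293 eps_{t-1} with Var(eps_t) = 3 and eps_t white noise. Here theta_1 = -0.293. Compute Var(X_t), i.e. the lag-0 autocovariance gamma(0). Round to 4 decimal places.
\gamma(0) = 3.2575

For an MA(q) process X_t = eps_t + sum_i theta_i eps_{t-i} with
Var(eps_t) = sigma^2, the variance is
  gamma(0) = sigma^2 * (1 + sum_i theta_i^2).
  sum_i theta_i^2 = (-0.293)^2 = 0.085849.
  gamma(0) = 3 * (1 + 0.085849) = 3 * 1.085849 = 3.257547, which rounds to 3.2575.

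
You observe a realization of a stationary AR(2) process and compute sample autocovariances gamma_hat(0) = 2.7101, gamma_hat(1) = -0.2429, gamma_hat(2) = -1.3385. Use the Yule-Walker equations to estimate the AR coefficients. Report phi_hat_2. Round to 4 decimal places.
\hat\phi_{2} = -0.5060

The Yule-Walker equations for an AR(p) process read, in matrix form,
  Gamma_p phi = r_p,   with   (Gamma_p)_{ij} = gamma(|i - j|),
                       (r_p)_i = gamma(i),   i,j = 1..p.
Substitute the sample gammas (Toeplitz matrix and right-hand side of size 2):
  Gamma_p = [[2.7101, -0.2429], [-0.2429, 2.7101]]
  r_p     = [-0.2429, -1.3385]
Written out:
  2.7101 phi_1 - 0.2429 phi_2 = -0.2429
  -0.2429 phi_1 + 2.7101 phi_2 = -1.3385
Solve by Cramer's rule:
  det = gamma(0)^2 - gamma(1)^2 = (2.7101)^2 - (-0.2429)^2 = 7.34464201 - 0.05900041 = 7.2856416
  phi_hat_1 = [gamma(1) gamma(0) - gamma(1) gamma(2)] / det = [(-0.2429)(2.7101) - (-0.2429)(-1.3385)] / 7.2856416 = -0.98340494 / 7.2856416 = -0.135
  phi_hat_2 = [gamma(0) gamma(2) - gamma(1)^2] / det = [(2.7101)(-1.3385) - (-0.2429)^2] / 7.2856416 = -3.68646926 / 7.2856416 = -0.506
So phi_hat = [-0.1350, -0.5060].
Therefore phi_hat_2 = -0.5060.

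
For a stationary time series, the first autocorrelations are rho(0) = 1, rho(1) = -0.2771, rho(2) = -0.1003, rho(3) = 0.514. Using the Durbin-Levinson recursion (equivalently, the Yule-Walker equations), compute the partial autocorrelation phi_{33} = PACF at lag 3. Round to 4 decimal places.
\phi_{33} = 0.4810

The PACF at lag k is phi_{kk}, the last component of the solution
to the Yule-Walker system G_k phi = r_k where
  (G_k)_{ij} = rho(|i - j|), (r_k)_i = rho(i), i,j = 1..k.
Equivalently, Durbin-Levinson gives phi_{kk} iteratively:
  phi_{11} = rho(1)
  phi_{kk} = [rho(k) - sum_{j=1..k-1} phi_{k-1,j} rho(k-j)]
            / [1 - sum_{j=1..k-1} phi_{k-1,j} rho(j)],
  phi_{k,j} = phi_{k-1,j} - phi_{kk} phi_{k-1,k-j},  j = 1..k-1.
Step k = 1:
  phi_11 = rho(1) = -0.2771.
Step k = 2:
  phi_22 = [rho(2) - phi_11 rho(1)] / [1 - phi_11 rho(1)] = [-0.1003 - (-0.2771)(-0.2771)] / [1 - (-0.2771)(-0.2771)]
         = -0.17708441 / 0.92321559 = -0.191813.
  Update: phi_21 = phi_11 - phi_22 phi_11 = -0.2771 - (-0.191813)(-0.2771) = -0.330251.
Step k = 3:
  phi_33 = [rho(3) - phi_21 rho(2) - phi_22 rho(1)] / [1 - phi_21 rho(1) - phi_22 rho(2)]
    numerator   = 0.514 - (-0.330251)(-0.1003) - (-0.191813)(-0.2771) = 0.42772452
    denominator = 1 - (-0.330251)(-0.2771) - (-0.191813)(-0.1003) = 0.88924856
  phi_33 = 0.42772452 / 0.88924856 = 0.481.
Therefore phi_{33} = 0.4810.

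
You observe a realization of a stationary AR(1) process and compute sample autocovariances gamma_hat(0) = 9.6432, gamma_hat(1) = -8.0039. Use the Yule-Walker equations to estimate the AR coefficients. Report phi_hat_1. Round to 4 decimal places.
\hat\phi_{1} = -0.8300

The Yule-Walker equations for an AR(p) process read, in matrix form,
  Gamma_p phi = r_p,   with   (Gamma_p)_{ij} = gamma(|i - j|),
                       (r_p)_i = gamma(i),   i,j = 1..p.
Substitute the sample gammas (Toeplitz matrix and right-hand side of size 1):
  Gamma_p = [[9.6432]]
  r_p     = [-8.0039]
With p = 1 this is the single equation gamma(0) phi_1 = gamma(1):
  phi_hat_1 = gamma(1) / gamma(0) = -8.0039 / 9.6432 = -0.8300.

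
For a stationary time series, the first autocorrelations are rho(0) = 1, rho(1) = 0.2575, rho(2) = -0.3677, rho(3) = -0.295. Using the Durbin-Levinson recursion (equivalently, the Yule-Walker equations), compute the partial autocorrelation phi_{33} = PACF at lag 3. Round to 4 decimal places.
\phi_{33} = -0.0500

The PACF at lag k is phi_{kk}, the last component of the solution
to the Yule-Walker system G_k phi = r_k where
  (G_k)_{ij} = rho(|i - j|), (r_k)_i = rho(i), i,j = 1..k.
Equivalently, Durbin-Levinson gives phi_{kk} iteratively:
  phi_{11} = rho(1)
  phi_{kk} = [rho(k) - sum_{j=1..k-1} phi_{k-1,j} rho(k-j)]
            / [1 - sum_{j=1..k-1} phi_{k-1,j} rho(j)],
  phi_{k,j} = phi_{k-1,j} - phi_{kk} phi_{k-1,k-j},  j = 1..k-1.
Step k = 1:
  phi_11 = rho(1) = 0.2575.
Step k = 2:
  phi_22 = [rho(2) - phi_11 rho(1)] / [1 - phi_11 rho(1)] = [-0.3677 - (0.2575)(0.2575)] / [1 - (0.2575)(0.2575)]
         = -0.43400625 / 0.93369375 = -0.464827.
  Update: phi_21 = phi_11 - phi_22 phi_11 = 0.2575 - (-0.464827)(0.2575) = 0.377193.
Step k = 3:
  phi_33 = [rho(3) - phi_21 rho(2) - phi_22 rho(1)] / [1 - phi_21 rho(1) - phi_22 rho(2)]
    numerator   = -0.295 - (0.377193)(-0.3677) - (-0.464827)(0.2575) = -0.03661313
    denominator = 1 - (0.377193)(0.2575) - (-0.464827)(-0.3677) = 0.73195584
  phi_33 = -0.03661313 / 0.73195584 = -0.05.
Therefore phi_{33} = -0.0500.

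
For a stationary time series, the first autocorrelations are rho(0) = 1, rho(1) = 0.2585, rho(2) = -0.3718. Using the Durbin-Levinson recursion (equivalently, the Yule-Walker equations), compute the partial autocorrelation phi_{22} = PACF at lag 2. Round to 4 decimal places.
\phi_{22} = -0.4700

The PACF at lag k is phi_{kk}, the last component of the solution
to the Yule-Walker system G_k phi = r_k where
  (G_k)_{ij} = rho(|i - j|), (r_k)_i = rho(i), i,j = 1..k.
Equivalently, Durbin-Levinson gives phi_{kk} iteratively:
  phi_{11} = rho(1)
  phi_{kk} = [rho(k) - sum_{j=1..k-1} phi_{k-1,j} rho(k-j)]
            / [1 - sum_{j=1..k-1} phi_{k-1,j} rho(j)],
  phi_{k,j} = phi_{k-1,j} - phi_{kk} phi_{k-1,k-j},  j = 1..k-1.
Step k = 1:
  phi_11 = rho(1) = 0.2585.
Step k = 2:
  phi_22 = [rho(2) - phi_11 rho(1)] / [1 - phi_11 rho(1)] = [-0.3718 - (0.2585)(0.2585)] / [1 - (0.2585)(0.2585)]
         = -0.43862225 / 0.93317775 = -0.47.
Therefore phi_{22} = -0.4700.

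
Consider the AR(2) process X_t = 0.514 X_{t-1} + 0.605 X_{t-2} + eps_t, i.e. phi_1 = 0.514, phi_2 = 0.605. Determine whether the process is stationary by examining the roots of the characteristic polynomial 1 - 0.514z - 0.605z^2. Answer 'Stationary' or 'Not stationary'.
\text{Not stationary}

The AR(p) characteristic polynomial is P(z) = 1 - 0.514z - 0.605z^2.
Stationarity requires all roots to lie outside the unit circle, i.e. |z| > 1 for every root.
Set 1 + (-0.514) z + (-0.605) z^2 = 0, i.e. a z^2 + b z + c = 0 with a = -0.605, b = -0.514, c = 1.
Discriminant D = b^2 - 4ac = (-0.514)^2 - 4*(-0.605)*1 = 0.264196 - (-2.42) = 2.684196.
D >= 0, so the roots are real: z = (-b +/- sqrt(D)) / (2a) = (0.514 +/- 1.638352) / (-1.21).
  z_1 = (0.514 + 1.638352) / (-1.21) = -1.7788,   |z_1| = 1.7788.
  z_2 = (0.514 - 1.638352) / (-1.21) = 0.9292,   |z_2| = 0.9292.
Moduli of all roots: 1.7788, 0.9292.
All moduli strictly greater than 1? No.
Verdict: Not stationary.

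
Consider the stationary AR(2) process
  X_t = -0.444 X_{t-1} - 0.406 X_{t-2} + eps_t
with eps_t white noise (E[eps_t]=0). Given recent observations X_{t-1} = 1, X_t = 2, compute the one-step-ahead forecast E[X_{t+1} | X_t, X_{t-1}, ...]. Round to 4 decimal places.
E[X_{t+1} \mid \mathcal F_t] = -1.2940

For an AR(p) model X_t = c + sum_i phi_i X_{t-i} + eps_t, the
one-step-ahead conditional mean is
  E[X_{t+1} | X_t, ...] = c + sum_i phi_i X_{t+1-i}.
Substitute known values:
  E[X_{t+1} | ...] = (-0.444) * (2) + (-0.406) * (1)
                   = -1.2940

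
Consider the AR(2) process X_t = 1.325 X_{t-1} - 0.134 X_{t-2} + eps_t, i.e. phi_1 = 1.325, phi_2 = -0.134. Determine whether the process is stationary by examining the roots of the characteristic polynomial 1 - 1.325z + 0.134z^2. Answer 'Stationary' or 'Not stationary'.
\text{Not stationary}

The AR(p) characteristic polynomial is P(z) = 1 - 1.325z + 0.134z^2.
Stationarity requires all roots to lie outside the unit circle, i.e. |z| > 1 for every root.
Set 1 + (-1.325) z + (0.134) z^2 = 0, i.e. a z^2 + b z + c = 0 with a = 0.134, b = -1.325, c = 1.
Discriminant D = b^2 - 4ac = (-1.325)^2 - 4*(0.134)*1 = 1.755625 - (0.536) = 1.219625.
D >= 0, so the roots are real: z = (-b +/- sqrt(D)) / (2a) = (1.325 +/- 1.104366) / (0.268).
  z_1 = (1.325 + 1.104366) / (0.268) = 9.0648,   |z_1| = 9.0648.
  z_2 = (1.325 - 1.104366) / (0.268) = 0.8233,   |z_2| = 0.8233.
Moduli of all roots: 9.0648, 0.8233.
All moduli strictly greater than 1? No.
Verdict: Not stationary.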